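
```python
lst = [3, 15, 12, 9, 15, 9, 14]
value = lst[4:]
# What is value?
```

lst has length 7. The slice lst[4:] selects indices [4, 5, 6] (4->15, 5->9, 6->14), giving [15, 9, 14].

[15, 9, 14]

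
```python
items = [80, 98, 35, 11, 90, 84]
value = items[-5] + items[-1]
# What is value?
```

items has length 6. Negative index -5 maps to positive index 6 + (-5) = 1. items[1] = 98.
items has length 6. Negative index -1 maps to positive index 6 + (-1) = 5. items[5] = 84.
Sum: 98 + 84 = 182.

182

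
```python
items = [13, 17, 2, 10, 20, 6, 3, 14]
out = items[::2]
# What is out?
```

items has length 8. The slice items[::2] selects indices [0, 2, 4, 6] (0->13, 2->2, 4->20, 6->3), giving [13, 2, 20, 3].

[13, 2, 20, 3]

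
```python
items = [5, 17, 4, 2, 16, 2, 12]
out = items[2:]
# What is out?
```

items has length 7. The slice items[2:] selects indices [2, 3, 4, 5, 6] (2->4, 3->2, 4->16, 5->2, 6->12), giving [4, 2, 16, 2, 12].

[4, 2, 16, 2, 12]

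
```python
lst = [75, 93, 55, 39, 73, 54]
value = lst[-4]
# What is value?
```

lst has length 6. Negative index -4 maps to positive index 6 + (-4) = 2. lst[2] = 55.

55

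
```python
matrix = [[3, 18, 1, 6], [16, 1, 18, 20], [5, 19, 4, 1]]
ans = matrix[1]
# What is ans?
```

matrix has 3 rows. Row 1 is [16, 1, 18, 20].

[16, 1, 18, 20]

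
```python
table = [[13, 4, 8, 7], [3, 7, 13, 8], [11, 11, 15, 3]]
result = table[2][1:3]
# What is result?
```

table[2] = [11, 11, 15, 3]. table[2] has length 4. The slice table[2][1:3] selects indices [1, 2] (1->11, 2->15), giving [11, 15].

[11, 15]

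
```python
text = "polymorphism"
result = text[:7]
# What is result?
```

text has length 12. The slice text[:7] selects indices [0, 1, 2, 3, 4, 5, 6] (0->'p', 1->'o', 2->'l', 3->'y', 4->'m', 5->'o', 6->'r'), giving 'polymor'.

'polymor'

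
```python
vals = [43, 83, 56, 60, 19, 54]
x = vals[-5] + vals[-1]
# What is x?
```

vals has length 6. Negative index -5 maps to positive index 6 + (-5) = 1. vals[1] = 83.
vals has length 6. Negative index -1 maps to positive index 6 + (-1) = 5. vals[5] = 54.
Sum: 83 + 54 = 137.

137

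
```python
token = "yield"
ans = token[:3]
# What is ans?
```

token has length 5. The slice token[:3] selects indices [0, 1, 2] (0->'y', 1->'i', 2->'e'), giving 'yie'.

'yie'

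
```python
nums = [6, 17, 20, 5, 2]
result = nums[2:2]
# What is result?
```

nums has length 5. The slice nums[2:2] resolves to an empty index range, so the result is [].

[]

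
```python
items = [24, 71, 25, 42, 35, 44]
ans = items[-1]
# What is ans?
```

items has length 6. Negative index -1 maps to positive index 6 + (-1) = 5. items[5] = 44.

44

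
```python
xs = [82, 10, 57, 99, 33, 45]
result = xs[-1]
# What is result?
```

xs has length 6. Negative index -1 maps to positive index 6 + (-1) = 5. xs[5] = 45.

45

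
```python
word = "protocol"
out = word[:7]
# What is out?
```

word has length 8. The slice word[:7] selects indices [0, 1, 2, 3, 4, 5, 6] (0->'p', 1->'r', 2->'o', 3->'t', 4->'o', 5->'c', 6->'o'), giving 'protoco'.

'protoco'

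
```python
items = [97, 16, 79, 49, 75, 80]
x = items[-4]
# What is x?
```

items has length 6. Negative index -4 maps to positive index 6 + (-4) = 2. items[2] = 79.

79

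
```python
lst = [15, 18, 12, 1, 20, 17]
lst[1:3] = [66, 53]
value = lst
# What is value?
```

lst starts as [15, 18, 12, 1, 20, 17] (length 6). The slice lst[1:3] covers indices [1, 2] with values [18, 12]. Replacing that slice with [66, 53] (same length) produces [15, 66, 53, 1, 20, 17].

[15, 66, 53, 1, 20, 17]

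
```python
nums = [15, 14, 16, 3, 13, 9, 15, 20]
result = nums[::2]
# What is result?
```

nums has length 8. The slice nums[::2] selects indices [0, 2, 4, 6] (0->15, 2->16, 4->13, 6->15), giving [15, 16, 13, 15].

[15, 16, 13, 15]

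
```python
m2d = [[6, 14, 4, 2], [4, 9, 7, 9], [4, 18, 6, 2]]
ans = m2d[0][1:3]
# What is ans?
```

m2d[0] = [6, 14, 4, 2]. m2d[0] has length 4. The slice m2d[0][1:3] selects indices [1, 2] (1->14, 2->4), giving [14, 4].

[14, 4]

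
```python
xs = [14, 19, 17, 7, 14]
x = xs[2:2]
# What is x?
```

xs has length 5. The slice xs[2:2] resolves to an empty index range, so the result is [].

[]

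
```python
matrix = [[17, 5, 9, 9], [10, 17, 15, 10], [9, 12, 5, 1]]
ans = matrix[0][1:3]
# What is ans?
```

matrix[0] = [17, 5, 9, 9]. matrix[0] has length 4. The slice matrix[0][1:3] selects indices [1, 2] (1->5, 2->9), giving [5, 9].

[5, 9]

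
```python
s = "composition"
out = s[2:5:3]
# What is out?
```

s has length 11. The slice s[2:5:3] selects indices [2] (2->'m'), giving 'm'.

'm'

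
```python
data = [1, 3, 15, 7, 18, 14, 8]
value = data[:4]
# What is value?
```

data has length 7. The slice data[:4] selects indices [0, 1, 2, 3] (0->1, 1->3, 2->15, 3->7), giving [1, 3, 15, 7].

[1, 3, 15, 7]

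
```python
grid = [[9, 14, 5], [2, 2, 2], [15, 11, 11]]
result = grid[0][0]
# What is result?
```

grid[0] = [9, 14, 5]. Taking column 0 of that row yields 9.

9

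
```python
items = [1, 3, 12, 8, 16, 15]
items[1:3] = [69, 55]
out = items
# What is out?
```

items starts as [1, 3, 12, 8, 16, 15] (length 6). The slice items[1:3] covers indices [1, 2] with values [3, 12]. Replacing that slice with [69, 55] (same length) produces [1, 69, 55, 8, 16, 15].

[1, 69, 55, 8, 16, 15]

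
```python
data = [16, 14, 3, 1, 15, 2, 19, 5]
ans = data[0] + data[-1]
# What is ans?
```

data has length 8. data[0] = 16.
data has length 8. Negative index -1 maps to positive index 8 + (-1) = 7. data[7] = 5.
Sum: 16 + 5 = 21.

21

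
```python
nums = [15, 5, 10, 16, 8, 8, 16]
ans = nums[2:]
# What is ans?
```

nums has length 7. The slice nums[2:] selects indices [2, 3, 4, 5, 6] (2->10, 3->16, 4->8, 5->8, 6->16), giving [10, 16, 8, 8, 16].

[10, 16, 8, 8, 16]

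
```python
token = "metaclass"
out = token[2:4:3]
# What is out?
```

token has length 9. The slice token[2:4:3] selects indices [2] (2->'t'), giving 't'.

't'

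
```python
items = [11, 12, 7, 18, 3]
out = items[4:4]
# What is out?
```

items has length 5. The slice items[4:4] resolves to an empty index range, so the result is [].

[]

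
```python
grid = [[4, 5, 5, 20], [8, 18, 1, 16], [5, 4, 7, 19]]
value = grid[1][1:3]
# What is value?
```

grid[1] = [8, 18, 1, 16]. grid[1] has length 4. The slice grid[1][1:3] selects indices [1, 2] (1->18, 2->1), giving [18, 1].

[18, 1]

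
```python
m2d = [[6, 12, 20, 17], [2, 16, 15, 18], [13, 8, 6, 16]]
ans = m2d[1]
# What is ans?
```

m2d has 3 rows. Row 1 is [2, 16, 15, 18].

[2, 16, 15, 18]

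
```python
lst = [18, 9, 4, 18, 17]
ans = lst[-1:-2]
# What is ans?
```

lst has length 5. The slice lst[-1:-2] resolves to an empty index range, so the result is [].

[]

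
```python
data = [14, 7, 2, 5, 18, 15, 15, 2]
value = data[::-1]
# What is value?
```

data has length 8. The slice data[::-1] selects indices [7, 6, 5, 4, 3, 2, 1, 0] (7->2, 6->15, 5->15, 4->18, 3->5, 2->2, 1->7, 0->14), giving [2, 15, 15, 18, 5, 2, 7, 14].

[2, 15, 15, 18, 5, 2, 7, 14]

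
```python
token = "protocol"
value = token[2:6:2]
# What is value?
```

token has length 8. The slice token[2:6:2] selects indices [2, 4] (2->'o', 4->'o'), giving 'oo'.

'oo'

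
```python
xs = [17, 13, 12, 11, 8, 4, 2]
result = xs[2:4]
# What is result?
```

xs has length 7. The slice xs[2:4] selects indices [2, 3] (2->12, 3->11), giving [12, 11].

[12, 11]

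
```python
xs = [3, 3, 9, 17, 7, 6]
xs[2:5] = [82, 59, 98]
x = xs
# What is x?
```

xs starts as [3, 3, 9, 17, 7, 6] (length 6). The slice xs[2:5] covers indices [2, 3, 4] with values [9, 17, 7]. Replacing that slice with [82, 59, 98] (same length) produces [3, 3, 82, 59, 98, 6].

[3, 3, 82, 59, 98, 6]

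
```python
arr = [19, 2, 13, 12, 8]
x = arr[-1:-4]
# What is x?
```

arr has length 5. The slice arr[-1:-4] resolves to an empty index range, so the result is [].

[]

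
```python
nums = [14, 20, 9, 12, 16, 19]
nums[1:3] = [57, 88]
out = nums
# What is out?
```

nums starts as [14, 20, 9, 12, 16, 19] (length 6). The slice nums[1:3] covers indices [1, 2] with values [20, 9]. Replacing that slice with [57, 88] (same length) produces [14, 57, 88, 12, 16, 19].

[14, 57, 88, 12, 16, 19]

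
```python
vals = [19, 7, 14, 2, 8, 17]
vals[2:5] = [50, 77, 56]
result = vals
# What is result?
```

vals starts as [19, 7, 14, 2, 8, 17] (length 6). The slice vals[2:5] covers indices [2, 3, 4] with values [14, 2, 8]. Replacing that slice with [50, 77, 56] (same length) produces [19, 7, 50, 77, 56, 17].

[19, 7, 50, 77, 56, 17]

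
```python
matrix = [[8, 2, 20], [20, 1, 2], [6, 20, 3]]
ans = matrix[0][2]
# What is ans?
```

matrix[0] = [8, 2, 20]. Taking column 2 of that row yields 20.

20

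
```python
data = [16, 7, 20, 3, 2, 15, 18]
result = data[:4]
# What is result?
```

data has length 7. The slice data[:4] selects indices [0, 1, 2, 3] (0->16, 1->7, 2->20, 3->3), giving [16, 7, 20, 3].

[16, 7, 20, 3]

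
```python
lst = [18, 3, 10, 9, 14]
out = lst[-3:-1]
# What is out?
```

lst has length 5. The slice lst[-3:-1] selects indices [2, 3] (2->10, 3->9), giving [10, 9].

[10, 9]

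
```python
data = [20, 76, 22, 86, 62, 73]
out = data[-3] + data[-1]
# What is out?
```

data has length 6. Negative index -3 maps to positive index 6 + (-3) = 3. data[3] = 86.
data has length 6. Negative index -1 maps to positive index 6 + (-1) = 5. data[5] = 73.
Sum: 86 + 73 = 159.

159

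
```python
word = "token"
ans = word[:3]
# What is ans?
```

word has length 5. The slice word[:3] selects indices [0, 1, 2] (0->'t', 1->'o', 2->'k'), giving 'tok'.

'tok'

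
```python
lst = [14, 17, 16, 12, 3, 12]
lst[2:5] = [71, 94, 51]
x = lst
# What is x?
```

lst starts as [14, 17, 16, 12, 3, 12] (length 6). The slice lst[2:5] covers indices [2, 3, 4] with values [16, 12, 3]. Replacing that slice with [71, 94, 51] (same length) produces [14, 17, 71, 94, 51, 12].

[14, 17, 71, 94, 51, 12]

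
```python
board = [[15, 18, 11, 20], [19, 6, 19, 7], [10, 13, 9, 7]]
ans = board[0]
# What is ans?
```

board has 3 rows. Row 0 is [15, 18, 11, 20].

[15, 18, 11, 20]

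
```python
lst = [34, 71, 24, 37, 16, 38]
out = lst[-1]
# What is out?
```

lst has length 6. Negative index -1 maps to positive index 6 + (-1) = 5. lst[5] = 38.

38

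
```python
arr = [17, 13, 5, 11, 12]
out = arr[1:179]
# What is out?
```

arr has length 5. The slice arr[1:179] selects indices [1, 2, 3, 4] (1->13, 2->5, 3->11, 4->12), giving [13, 5, 11, 12].

[13, 5, 11, 12]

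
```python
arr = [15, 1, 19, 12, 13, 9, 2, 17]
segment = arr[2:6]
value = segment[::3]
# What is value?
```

arr has length 8. The slice arr[2:6] selects indices [2, 3, 4, 5] (2->19, 3->12, 4->13, 5->9), giving [19, 12, 13, 9]. So segment = [19, 12, 13, 9]. segment has length 4. The slice segment[::3] selects indices [0, 3] (0->19, 3->9), giving [19, 9].

[19, 9]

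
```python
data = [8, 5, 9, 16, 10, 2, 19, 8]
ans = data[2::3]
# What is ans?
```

data has length 8. The slice data[2::3] selects indices [2, 5] (2->9, 5->2), giving [9, 2].

[9, 2]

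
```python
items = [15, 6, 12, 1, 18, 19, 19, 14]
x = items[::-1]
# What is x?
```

items has length 8. The slice items[::-1] selects indices [7, 6, 5, 4, 3, 2, 1, 0] (7->14, 6->19, 5->19, 4->18, 3->1, 2->12, 1->6, 0->15), giving [14, 19, 19, 18, 1, 12, 6, 15].

[14, 19, 19, 18, 1, 12, 6, 15]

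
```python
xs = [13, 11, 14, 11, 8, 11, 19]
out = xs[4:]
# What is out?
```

xs has length 7. The slice xs[4:] selects indices [4, 5, 6] (4->8, 5->11, 6->19), giving [8, 11, 19].

[8, 11, 19]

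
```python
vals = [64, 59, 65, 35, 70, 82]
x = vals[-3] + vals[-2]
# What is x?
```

vals has length 6. Negative index -3 maps to positive index 6 + (-3) = 3. vals[3] = 35.
vals has length 6. Negative index -2 maps to positive index 6 + (-2) = 4. vals[4] = 70.
Sum: 35 + 70 = 105.

105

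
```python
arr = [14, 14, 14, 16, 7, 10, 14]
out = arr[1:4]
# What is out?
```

arr has length 7. The slice arr[1:4] selects indices [1, 2, 3] (1->14, 2->14, 3->16), giving [14, 14, 16].

[14, 14, 16]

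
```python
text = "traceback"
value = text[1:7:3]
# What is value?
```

text has length 9. The slice text[1:7:3] selects indices [1, 4] (1->'r', 4->'e'), giving 're'.

're'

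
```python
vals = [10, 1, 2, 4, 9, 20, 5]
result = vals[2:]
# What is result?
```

vals has length 7. The slice vals[2:] selects indices [2, 3, 4, 5, 6] (2->2, 3->4, 4->9, 5->20, 6->5), giving [2, 4, 9, 20, 5].

[2, 4, 9, 20, 5]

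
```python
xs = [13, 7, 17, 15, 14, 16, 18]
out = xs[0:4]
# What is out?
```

xs has length 7. The slice xs[0:4] selects indices [0, 1, 2, 3] (0->13, 1->7, 2->17, 3->15), giving [13, 7, 17, 15].

[13, 7, 17, 15]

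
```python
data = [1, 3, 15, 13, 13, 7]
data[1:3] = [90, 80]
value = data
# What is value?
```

data starts as [1, 3, 15, 13, 13, 7] (length 6). The slice data[1:3] covers indices [1, 2] with values [3, 15]. Replacing that slice with [90, 80] (same length) produces [1, 90, 80, 13, 13, 7].

[1, 90, 80, 13, 13, 7]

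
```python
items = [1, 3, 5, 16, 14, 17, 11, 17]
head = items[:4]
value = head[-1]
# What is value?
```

items has length 8. The slice items[:4] selects indices [0, 1, 2, 3] (0->1, 1->3, 2->5, 3->16), giving [1, 3, 5, 16]. So head = [1, 3, 5, 16]. Then head[-1] = 16.

16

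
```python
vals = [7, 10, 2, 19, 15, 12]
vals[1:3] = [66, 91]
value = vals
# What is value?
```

vals starts as [7, 10, 2, 19, 15, 12] (length 6). The slice vals[1:3] covers indices [1, 2] with values [10, 2]. Replacing that slice with [66, 91] (same length) produces [7, 66, 91, 19, 15, 12].

[7, 66, 91, 19, 15, 12]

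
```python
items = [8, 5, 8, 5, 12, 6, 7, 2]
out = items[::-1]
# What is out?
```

items has length 8. The slice items[::-1] selects indices [7, 6, 5, 4, 3, 2, 1, 0] (7->2, 6->7, 5->6, 4->12, 3->5, 2->8, 1->5, 0->8), giving [2, 7, 6, 12, 5, 8, 5, 8].

[2, 7, 6, 12, 5, 8, 5, 8]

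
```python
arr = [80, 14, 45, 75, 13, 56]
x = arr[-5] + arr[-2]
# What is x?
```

arr has length 6. Negative index -5 maps to positive index 6 + (-5) = 1. arr[1] = 14.
arr has length 6. Negative index -2 maps to positive index 6 + (-2) = 4. arr[4] = 13.
Sum: 14 + 13 = 27.

27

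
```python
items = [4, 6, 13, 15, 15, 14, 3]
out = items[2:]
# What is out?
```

items has length 7. The slice items[2:] selects indices [2, 3, 4, 5, 6] (2->13, 3->15, 4->15, 5->14, 6->3), giving [13, 15, 15, 14, 3].

[13, 15, 15, 14, 3]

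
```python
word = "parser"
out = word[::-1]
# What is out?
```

word has length 6. The slice word[::-1] selects indices [5, 4, 3, 2, 1, 0] (5->'r', 4->'e', 3->'s', 2->'r', 1->'a', 0->'p'), giving 'resrap'.

'resrap'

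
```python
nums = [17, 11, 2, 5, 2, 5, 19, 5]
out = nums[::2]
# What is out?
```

nums has length 8. The slice nums[::2] selects indices [0, 2, 4, 6] (0->17, 2->2, 4->2, 6->19), giving [17, 2, 2, 19].

[17, 2, 2, 19]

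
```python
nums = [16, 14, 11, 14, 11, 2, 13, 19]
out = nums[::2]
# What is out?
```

nums has length 8. The slice nums[::2] selects indices [0, 2, 4, 6] (0->16, 2->11, 4->11, 6->13), giving [16, 11, 11, 13].

[16, 11, 11, 13]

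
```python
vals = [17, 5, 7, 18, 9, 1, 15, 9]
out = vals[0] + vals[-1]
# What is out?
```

vals has length 8. vals[0] = 17.
vals has length 8. Negative index -1 maps to positive index 8 + (-1) = 7. vals[7] = 9.
Sum: 17 + 9 = 26.

26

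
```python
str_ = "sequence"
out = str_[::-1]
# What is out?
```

str_ has length 8. The slice str_[::-1] selects indices [7, 6, 5, 4, 3, 2, 1, 0] (7->'e', 6->'c', 5->'n', 4->'e', 3->'u', 2->'q', 1->'e', 0->'s'), giving 'ecneuqes'.

'ecneuqes'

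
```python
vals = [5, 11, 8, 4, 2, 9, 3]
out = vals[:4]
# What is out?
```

vals has length 7. The slice vals[:4] selects indices [0, 1, 2, 3] (0->5, 1->11, 2->8, 3->4), giving [5, 11, 8, 4].

[5, 11, 8, 4]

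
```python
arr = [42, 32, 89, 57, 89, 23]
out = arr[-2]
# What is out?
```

arr has length 6. Negative index -2 maps to positive index 6 + (-2) = 4. arr[4] = 89.

89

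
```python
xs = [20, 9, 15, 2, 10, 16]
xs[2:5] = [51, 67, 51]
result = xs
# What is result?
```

xs starts as [20, 9, 15, 2, 10, 16] (length 6). The slice xs[2:5] covers indices [2, 3, 4] with values [15, 2, 10]. Replacing that slice with [51, 67, 51] (same length) produces [20, 9, 51, 67, 51, 16].

[20, 9, 51, 67, 51, 16]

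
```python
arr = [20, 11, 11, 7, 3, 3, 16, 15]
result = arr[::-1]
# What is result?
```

arr has length 8. The slice arr[::-1] selects indices [7, 6, 5, 4, 3, 2, 1, 0] (7->15, 6->16, 5->3, 4->3, 3->7, 2->11, 1->11, 0->20), giving [15, 16, 3, 3, 7, 11, 11, 20].

[15, 16, 3, 3, 7, 11, 11, 20]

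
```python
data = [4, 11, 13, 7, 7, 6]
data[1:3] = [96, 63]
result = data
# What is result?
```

data starts as [4, 11, 13, 7, 7, 6] (length 6). The slice data[1:3] covers indices [1, 2] with values [11, 13]. Replacing that slice with [96, 63] (same length) produces [4, 96, 63, 7, 7, 6].

[4, 96, 63, 7, 7, 6]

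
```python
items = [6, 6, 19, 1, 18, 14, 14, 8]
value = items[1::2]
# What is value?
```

items has length 8. The slice items[1::2] selects indices [1, 3, 5, 7] (1->6, 3->1, 5->14, 7->8), giving [6, 1, 14, 8].

[6, 1, 14, 8]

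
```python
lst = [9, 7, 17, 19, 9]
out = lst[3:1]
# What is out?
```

lst has length 5. The slice lst[3:1] resolves to an empty index range, so the result is [].

[]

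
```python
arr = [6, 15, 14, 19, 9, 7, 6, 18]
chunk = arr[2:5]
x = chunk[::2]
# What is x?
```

arr has length 8. The slice arr[2:5] selects indices [2, 3, 4] (2->14, 3->19, 4->9), giving [14, 19, 9]. So chunk = [14, 19, 9]. chunk has length 3. The slice chunk[::2] selects indices [0, 2] (0->14, 2->9), giving [14, 9].

[14, 9]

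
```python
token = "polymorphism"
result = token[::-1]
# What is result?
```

token has length 12. The slice token[::-1] selects indices [11, 10, 9, 8, 7, 6, 5, 4, 3, 2, 1, 0] (11->'m', 10->'s', 9->'i', 8->'h', 7->'p', 6->'r', 5->'o', 4->'m', 3->'y', 2->'l', 1->'o', 0->'p'), giving 'msihpromylop'.

'msihpromylop'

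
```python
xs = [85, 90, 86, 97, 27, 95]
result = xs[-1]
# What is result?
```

xs has length 6. Negative index -1 maps to positive index 6 + (-1) = 5. xs[5] = 95.

95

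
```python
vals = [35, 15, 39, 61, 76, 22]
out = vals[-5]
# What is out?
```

vals has length 6. Negative index -5 maps to positive index 6 + (-5) = 1. vals[1] = 15.

15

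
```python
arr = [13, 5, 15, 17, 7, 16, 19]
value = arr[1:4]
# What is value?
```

arr has length 7. The slice arr[1:4] selects indices [1, 2, 3] (1->5, 2->15, 3->17), giving [5, 15, 17].

[5, 15, 17]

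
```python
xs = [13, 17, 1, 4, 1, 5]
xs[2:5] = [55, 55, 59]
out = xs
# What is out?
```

xs starts as [13, 17, 1, 4, 1, 5] (length 6). The slice xs[2:5] covers indices [2, 3, 4] with values [1, 4, 1]. Replacing that slice with [55, 55, 59] (same length) produces [13, 17, 55, 55, 59, 5].

[13, 17, 55, 55, 59, 5]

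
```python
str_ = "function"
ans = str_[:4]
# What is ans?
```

str_ has length 8. The slice str_[:4] selects indices [0, 1, 2, 3] (0->'f', 1->'u', 2->'n', 3->'c'), giving 'func'.

'func'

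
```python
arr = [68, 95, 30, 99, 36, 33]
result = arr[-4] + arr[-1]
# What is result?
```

arr has length 6. Negative index -4 maps to positive index 6 + (-4) = 2. arr[2] = 30.
arr has length 6. Negative index -1 maps to positive index 6 + (-1) = 5. arr[5] = 33.
Sum: 30 + 33 = 63.

63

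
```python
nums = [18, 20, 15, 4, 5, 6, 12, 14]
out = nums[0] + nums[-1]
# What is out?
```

nums has length 8. nums[0] = 18.
nums has length 8. Negative index -1 maps to positive index 8 + (-1) = 7. nums[7] = 14.
Sum: 18 + 14 = 32.

32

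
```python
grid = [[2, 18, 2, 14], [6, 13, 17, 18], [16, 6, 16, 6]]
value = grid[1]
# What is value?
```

grid has 3 rows. Row 1 is [6, 13, 17, 18].

[6, 13, 17, 18]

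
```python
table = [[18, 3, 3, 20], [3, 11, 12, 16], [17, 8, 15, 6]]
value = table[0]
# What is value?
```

table has 3 rows. Row 0 is [18, 3, 3, 20].

[18, 3, 3, 20]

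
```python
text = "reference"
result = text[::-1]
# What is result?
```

text has length 9. The slice text[::-1] selects indices [8, 7, 6, 5, 4, 3, 2, 1, 0] (8->'e', 7->'c', 6->'n', 5->'e', 4->'r', 3->'e', 2->'f', 1->'e', 0->'r'), giving 'ecnerefer'.

'ecnerefer'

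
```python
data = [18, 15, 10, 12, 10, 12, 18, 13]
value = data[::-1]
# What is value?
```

data has length 8. The slice data[::-1] selects indices [7, 6, 5, 4, 3, 2, 1, 0] (7->13, 6->18, 5->12, 4->10, 3->12, 2->10, 1->15, 0->18), giving [13, 18, 12, 10, 12, 10, 15, 18].

[13, 18, 12, 10, 12, 10, 15, 18]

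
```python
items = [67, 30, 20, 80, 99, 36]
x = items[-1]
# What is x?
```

items has length 6. Negative index -1 maps to positive index 6 + (-1) = 5. items[5] = 36.

36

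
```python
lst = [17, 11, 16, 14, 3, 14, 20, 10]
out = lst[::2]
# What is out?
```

lst has length 8. The slice lst[::2] selects indices [0, 2, 4, 6] (0->17, 2->16, 4->3, 6->20), giving [17, 16, 3, 20].

[17, 16, 3, 20]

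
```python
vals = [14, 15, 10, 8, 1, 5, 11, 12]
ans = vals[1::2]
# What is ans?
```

vals has length 8. The slice vals[1::2] selects indices [1, 3, 5, 7] (1->15, 3->8, 5->5, 7->12), giving [15, 8, 5, 12].

[15, 8, 5, 12]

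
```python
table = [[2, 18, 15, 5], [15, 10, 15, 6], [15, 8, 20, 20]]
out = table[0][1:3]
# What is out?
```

table[0] = [2, 18, 15, 5]. table[0] has length 4. The slice table[0][1:3] selects indices [1, 2] (1->18, 2->15), giving [18, 15].

[18, 15]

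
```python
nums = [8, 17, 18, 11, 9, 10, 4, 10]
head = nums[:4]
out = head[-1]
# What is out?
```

nums has length 8. The slice nums[:4] selects indices [0, 1, 2, 3] (0->8, 1->17, 2->18, 3->11), giving [8, 17, 18, 11]. So head = [8, 17, 18, 11]. Then head[-1] = 11.

11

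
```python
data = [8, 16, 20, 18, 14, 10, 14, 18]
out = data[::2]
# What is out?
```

data has length 8. The slice data[::2] selects indices [0, 2, 4, 6] (0->8, 2->20, 4->14, 6->14), giving [8, 20, 14, 14].

[8, 20, 14, 14]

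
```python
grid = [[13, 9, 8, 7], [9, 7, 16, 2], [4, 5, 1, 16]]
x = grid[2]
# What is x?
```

grid has 3 rows. Row 2 is [4, 5, 1, 16].

[4, 5, 1, 16]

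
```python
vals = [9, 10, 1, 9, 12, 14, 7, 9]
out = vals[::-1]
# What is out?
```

vals has length 8. The slice vals[::-1] selects indices [7, 6, 5, 4, 3, 2, 1, 0] (7->9, 6->7, 5->14, 4->12, 3->9, 2->1, 1->10, 0->9), giving [9, 7, 14, 12, 9, 1, 10, 9].

[9, 7, 14, 12, 9, 1, 10, 9]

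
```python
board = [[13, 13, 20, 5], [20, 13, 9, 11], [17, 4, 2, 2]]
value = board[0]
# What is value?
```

board has 3 rows. Row 0 is [13, 13, 20, 5].

[13, 13, 20, 5]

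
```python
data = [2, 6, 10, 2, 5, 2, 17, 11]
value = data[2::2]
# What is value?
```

data has length 8. The slice data[2::2] selects indices [2, 4, 6] (2->10, 4->5, 6->17), giving [10, 5, 17].

[10, 5, 17]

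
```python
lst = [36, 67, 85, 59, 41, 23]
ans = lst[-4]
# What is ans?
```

lst has length 6. Negative index -4 maps to positive index 6 + (-4) = 2. lst[2] = 85.

85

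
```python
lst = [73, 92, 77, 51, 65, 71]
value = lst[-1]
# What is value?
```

lst has length 6. Negative index -1 maps to positive index 6 + (-1) = 5. lst[5] = 71.

71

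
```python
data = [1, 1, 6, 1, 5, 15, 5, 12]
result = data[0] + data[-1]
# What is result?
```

data has length 8. data[0] = 1.
data has length 8. Negative index -1 maps to positive index 8 + (-1) = 7. data[7] = 12.
Sum: 1 + 12 = 13.

13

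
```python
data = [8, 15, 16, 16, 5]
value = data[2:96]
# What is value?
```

data has length 5. The slice data[2:96] selects indices [2, 3, 4] (2->16, 3->16, 4->5), giving [16, 16, 5].

[16, 16, 5]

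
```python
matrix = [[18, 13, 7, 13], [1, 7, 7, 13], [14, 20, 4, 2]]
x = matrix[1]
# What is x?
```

matrix has 3 rows. Row 1 is [1, 7, 7, 13].

[1, 7, 7, 13]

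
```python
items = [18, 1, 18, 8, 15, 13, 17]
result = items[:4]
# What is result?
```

items has length 7. The slice items[:4] selects indices [0, 1, 2, 3] (0->18, 1->1, 2->18, 3->8), giving [18, 1, 18, 8].

[18, 1, 18, 8]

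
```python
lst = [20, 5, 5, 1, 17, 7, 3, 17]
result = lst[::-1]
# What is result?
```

lst has length 8. The slice lst[::-1] selects indices [7, 6, 5, 4, 3, 2, 1, 0] (7->17, 6->3, 5->7, 4->17, 3->1, 2->5, 1->5, 0->20), giving [17, 3, 7, 17, 1, 5, 5, 20].

[17, 3, 7, 17, 1, 5, 5, 20]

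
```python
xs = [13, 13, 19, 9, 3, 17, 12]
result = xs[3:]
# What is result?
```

xs has length 7. The slice xs[3:] selects indices [3, 4, 5, 6] (3->9, 4->3, 5->17, 6->12), giving [9, 3, 17, 12].

[9, 3, 17, 12]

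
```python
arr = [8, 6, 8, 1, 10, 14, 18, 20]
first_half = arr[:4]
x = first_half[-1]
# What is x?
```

arr has length 8. The slice arr[:4] selects indices [0, 1, 2, 3] (0->8, 1->6, 2->8, 3->1), giving [8, 6, 8, 1]. So first_half = [8, 6, 8, 1]. Then first_half[-1] = 1.

1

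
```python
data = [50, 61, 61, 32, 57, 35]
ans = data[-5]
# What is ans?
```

data has length 6. Negative index -5 maps to positive index 6 + (-5) = 1. data[1] = 61.

61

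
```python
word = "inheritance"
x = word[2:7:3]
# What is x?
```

word has length 11. The slice word[2:7:3] selects indices [2, 5] (2->'h', 5->'i'), giving 'hi'.

'hi'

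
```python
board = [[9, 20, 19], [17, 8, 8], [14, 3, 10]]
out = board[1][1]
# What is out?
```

board[1] = [17, 8, 8]. Taking column 1 of that row yields 8.

8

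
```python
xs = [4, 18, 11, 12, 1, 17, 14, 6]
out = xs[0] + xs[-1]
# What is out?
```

xs has length 8. xs[0] = 4.
xs has length 8. Negative index -1 maps to positive index 8 + (-1) = 7. xs[7] = 6.
Sum: 4 + 6 = 10.

10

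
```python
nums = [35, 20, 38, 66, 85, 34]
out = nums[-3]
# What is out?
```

nums has length 6. Negative index -3 maps to positive index 6 + (-3) = 3. nums[3] = 66.

66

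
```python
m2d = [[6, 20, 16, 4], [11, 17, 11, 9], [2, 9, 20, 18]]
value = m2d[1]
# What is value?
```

m2d has 3 rows. Row 1 is [11, 17, 11, 9].

[11, 17, 11, 9]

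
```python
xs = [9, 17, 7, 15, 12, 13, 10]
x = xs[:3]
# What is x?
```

xs has length 7. The slice xs[:3] selects indices [0, 1, 2] (0->9, 1->17, 2->7), giving [9, 17, 7].

[9, 17, 7]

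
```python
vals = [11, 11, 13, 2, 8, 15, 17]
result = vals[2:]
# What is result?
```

vals has length 7. The slice vals[2:] selects indices [2, 3, 4, 5, 6] (2->13, 3->2, 4->8, 5->15, 6->17), giving [13, 2, 8, 15, 17].

[13, 2, 8, 15, 17]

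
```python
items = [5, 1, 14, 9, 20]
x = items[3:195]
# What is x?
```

items has length 5. The slice items[3:195] selects indices [3, 4] (3->9, 4->20), giving [9, 20].

[9, 20]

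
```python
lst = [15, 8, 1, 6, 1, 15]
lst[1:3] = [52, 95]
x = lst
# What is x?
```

lst starts as [15, 8, 1, 6, 1, 15] (length 6). The slice lst[1:3] covers indices [1, 2] with values [8, 1]. Replacing that slice with [52, 95] (same length) produces [15, 52, 95, 6, 1, 15].

[15, 52, 95, 6, 1, 15]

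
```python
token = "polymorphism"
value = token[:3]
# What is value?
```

token has length 12. The slice token[:3] selects indices [0, 1, 2] (0->'p', 1->'o', 2->'l'), giving 'pol'.

'pol'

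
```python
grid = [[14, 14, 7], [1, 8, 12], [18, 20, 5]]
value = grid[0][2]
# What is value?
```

grid[0] = [14, 14, 7]. Taking column 2 of that row yields 7.

7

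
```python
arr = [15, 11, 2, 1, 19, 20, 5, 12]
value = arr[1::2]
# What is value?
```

arr has length 8. The slice arr[1::2] selects indices [1, 3, 5, 7] (1->11, 3->1, 5->20, 7->12), giving [11, 1, 20, 12].

[11, 1, 20, 12]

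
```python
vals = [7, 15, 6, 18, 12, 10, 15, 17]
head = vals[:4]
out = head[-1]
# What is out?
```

vals has length 8. The slice vals[:4] selects indices [0, 1, 2, 3] (0->7, 1->15, 2->6, 3->18), giving [7, 15, 6, 18]. So head = [7, 15, 6, 18]. Then head[-1] = 18.

18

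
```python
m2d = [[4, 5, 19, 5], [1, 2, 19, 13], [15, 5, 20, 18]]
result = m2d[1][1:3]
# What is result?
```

m2d[1] = [1, 2, 19, 13]. m2d[1] has length 4. The slice m2d[1][1:3] selects indices [1, 2] (1->2, 2->19), giving [2, 19].

[2, 19]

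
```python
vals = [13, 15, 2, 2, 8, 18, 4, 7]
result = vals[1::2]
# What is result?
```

vals has length 8. The slice vals[1::2] selects indices [1, 3, 5, 7] (1->15, 3->2, 5->18, 7->7), giving [15, 2, 18, 7].

[15, 2, 18, 7]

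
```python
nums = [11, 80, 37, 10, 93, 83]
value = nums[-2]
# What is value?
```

nums has length 6. Negative index -2 maps to positive index 6 + (-2) = 4. nums[4] = 93.

93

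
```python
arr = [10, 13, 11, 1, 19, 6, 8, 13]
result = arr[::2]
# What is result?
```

arr has length 8. The slice arr[::2] selects indices [0, 2, 4, 6] (0->10, 2->11, 4->19, 6->8), giving [10, 11, 19, 8].

[10, 11, 19, 8]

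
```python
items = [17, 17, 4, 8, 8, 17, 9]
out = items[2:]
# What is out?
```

items has length 7. The slice items[2:] selects indices [2, 3, 4, 5, 6] (2->4, 3->8, 4->8, 5->17, 6->9), giving [4, 8, 8, 17, 9].

[4, 8, 8, 17, 9]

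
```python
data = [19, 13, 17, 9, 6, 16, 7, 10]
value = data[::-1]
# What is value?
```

data has length 8. The slice data[::-1] selects indices [7, 6, 5, 4, 3, 2, 1, 0] (7->10, 6->7, 5->16, 4->6, 3->9, 2->17, 1->13, 0->19), giving [10, 7, 16, 6, 9, 17, 13, 19].

[10, 7, 16, 6, 9, 17, 13, 19]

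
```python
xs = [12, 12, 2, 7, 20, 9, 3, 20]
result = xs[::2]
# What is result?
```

xs has length 8. The slice xs[::2] selects indices [0, 2, 4, 6] (0->12, 2->2, 4->20, 6->3), giving [12, 2, 20, 3].

[12, 2, 20, 3]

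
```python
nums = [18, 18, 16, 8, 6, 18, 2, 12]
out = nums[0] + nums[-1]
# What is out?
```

nums has length 8. nums[0] = 18.
nums has length 8. Negative index -1 maps to positive index 8 + (-1) = 7. nums[7] = 12.
Sum: 18 + 12 = 30.

30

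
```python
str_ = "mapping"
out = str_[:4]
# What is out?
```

str_ has length 7. The slice str_[:4] selects indices [0, 1, 2, 3] (0->'m', 1->'a', 2->'p', 3->'p'), giving 'mapp'.

'mapp'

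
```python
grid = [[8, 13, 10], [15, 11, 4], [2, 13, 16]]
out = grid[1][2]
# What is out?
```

grid[1] = [15, 11, 4]. Taking column 2 of that row yields 4.

4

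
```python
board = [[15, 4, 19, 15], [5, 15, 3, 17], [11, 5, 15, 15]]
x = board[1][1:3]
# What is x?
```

board[1] = [5, 15, 3, 17]. board[1] has length 4. The slice board[1][1:3] selects indices [1, 2] (1->15, 2->3), giving [15, 3].

[15, 3]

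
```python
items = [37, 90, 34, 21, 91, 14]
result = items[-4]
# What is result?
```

items has length 6. Negative index -4 maps to positive index 6 + (-4) = 2. items[2] = 34.

34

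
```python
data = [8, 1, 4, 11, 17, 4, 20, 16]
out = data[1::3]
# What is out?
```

data has length 8. The slice data[1::3] selects indices [1, 4, 7] (1->1, 4->17, 7->16), giving [1, 17, 16].

[1, 17, 16]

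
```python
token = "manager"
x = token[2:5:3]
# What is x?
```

token has length 7. The slice token[2:5:3] selects indices [2] (2->'n'), giving 'n'.

'n'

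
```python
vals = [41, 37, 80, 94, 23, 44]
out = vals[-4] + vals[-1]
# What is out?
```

vals has length 6. Negative index -4 maps to positive index 6 + (-4) = 2. vals[2] = 80.
vals has length 6. Negative index -1 maps to positive index 6 + (-1) = 5. vals[5] = 44.
Sum: 80 + 44 = 124.

124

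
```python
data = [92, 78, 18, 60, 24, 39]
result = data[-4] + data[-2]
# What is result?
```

data has length 6. Negative index -4 maps to positive index 6 + (-4) = 2. data[2] = 18.
data has length 6. Negative index -2 maps to positive index 6 + (-2) = 4. data[4] = 24.
Sum: 18 + 24 = 42.

42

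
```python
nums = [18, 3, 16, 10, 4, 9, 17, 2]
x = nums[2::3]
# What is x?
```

nums has length 8. The slice nums[2::3] selects indices [2, 5] (2->16, 5->9), giving [16, 9].

[16, 9]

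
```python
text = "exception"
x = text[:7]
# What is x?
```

text has length 9. The slice text[:7] selects indices [0, 1, 2, 3, 4, 5, 6] (0->'e', 1->'x', 2->'c', 3->'e', 4->'p', 5->'t', 6->'i'), giving 'excepti'.

'excepti'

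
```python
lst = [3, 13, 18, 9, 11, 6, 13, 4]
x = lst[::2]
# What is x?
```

lst has length 8. The slice lst[::2] selects indices [0, 2, 4, 6] (0->3, 2->18, 4->11, 6->13), giving [3, 18, 11, 13].

[3, 18, 11, 13]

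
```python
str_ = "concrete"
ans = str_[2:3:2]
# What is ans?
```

str_ has length 8. The slice str_[2:3:2] selects indices [2] (2->'n'), giving 'n'.

'n'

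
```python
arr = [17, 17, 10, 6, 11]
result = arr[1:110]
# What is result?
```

arr has length 5. The slice arr[1:110] selects indices [1, 2, 3, 4] (1->17, 2->10, 3->6, 4->11), giving [17, 10, 6, 11].

[17, 10, 6, 11]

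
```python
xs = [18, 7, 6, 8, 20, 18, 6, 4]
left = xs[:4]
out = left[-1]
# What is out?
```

xs has length 8. The slice xs[:4] selects indices [0, 1, 2, 3] (0->18, 1->7, 2->6, 3->8), giving [18, 7, 6, 8]. So left = [18, 7, 6, 8]. Then left[-1] = 8.

8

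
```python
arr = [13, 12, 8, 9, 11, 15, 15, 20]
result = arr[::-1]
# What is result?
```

arr has length 8. The slice arr[::-1] selects indices [7, 6, 5, 4, 3, 2, 1, 0] (7->20, 6->15, 5->15, 4->11, 3->9, 2->8, 1->12, 0->13), giving [20, 15, 15, 11, 9, 8, 12, 13].

[20, 15, 15, 11, 9, 8, 12, 13]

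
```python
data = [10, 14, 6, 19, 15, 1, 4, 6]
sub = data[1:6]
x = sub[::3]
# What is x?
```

data has length 8. The slice data[1:6] selects indices [1, 2, 3, 4, 5] (1->14, 2->6, 3->19, 4->15, 5->1), giving [14, 6, 19, 15, 1]. So sub = [14, 6, 19, 15, 1]. sub has length 5. The slice sub[::3] selects indices [0, 3] (0->14, 3->15), giving [14, 15].

[14, 15]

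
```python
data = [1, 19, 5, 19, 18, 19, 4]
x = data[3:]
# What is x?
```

data has length 7. The slice data[3:] selects indices [3, 4, 5, 6] (3->19, 4->18, 5->19, 6->4), giving [19, 18, 19, 4].

[19, 18, 19, 4]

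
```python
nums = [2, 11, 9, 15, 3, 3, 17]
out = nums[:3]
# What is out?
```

nums has length 7. The slice nums[:3] selects indices [0, 1, 2] (0->2, 1->11, 2->9), giving [2, 11, 9].

[2, 11, 9]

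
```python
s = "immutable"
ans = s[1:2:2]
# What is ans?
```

s has length 9. The slice s[1:2:2] selects indices [1] (1->'m'), giving 'm'.

'm'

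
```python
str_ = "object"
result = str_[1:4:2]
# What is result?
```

str_ has length 6. The slice str_[1:4:2] selects indices [1, 3] (1->'b', 3->'e'), giving 'be'.

'be'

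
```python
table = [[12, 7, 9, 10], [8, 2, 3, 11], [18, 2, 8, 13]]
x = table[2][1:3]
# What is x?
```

table[2] = [18, 2, 8, 13]. table[2] has length 4. The slice table[2][1:3] selects indices [1, 2] (1->2, 2->8), giving [2, 8].

[2, 8]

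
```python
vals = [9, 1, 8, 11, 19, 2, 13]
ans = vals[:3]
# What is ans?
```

vals has length 7. The slice vals[:3] selects indices [0, 1, 2] (0->9, 1->1, 2->8), giving [9, 1, 8].

[9, 1, 8]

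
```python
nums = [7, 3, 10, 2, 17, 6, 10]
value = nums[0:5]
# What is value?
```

nums has length 7. The slice nums[0:5] selects indices [0, 1, 2, 3, 4] (0->7, 1->3, 2->10, 3->2, 4->17), giving [7, 3, 10, 2, 17].

[7, 3, 10, 2, 17]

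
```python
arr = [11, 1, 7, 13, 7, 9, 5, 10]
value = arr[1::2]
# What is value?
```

arr has length 8. The slice arr[1::2] selects indices [1, 3, 5, 7] (1->1, 3->13, 5->9, 7->10), giving [1, 13, 9, 10].

[1, 13, 9, 10]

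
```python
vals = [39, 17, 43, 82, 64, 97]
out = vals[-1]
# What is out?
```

vals has length 6. Negative index -1 maps to positive index 6 + (-1) = 5. vals[5] = 97.

97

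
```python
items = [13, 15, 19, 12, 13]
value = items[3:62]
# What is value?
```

items has length 5. The slice items[3:62] selects indices [3, 4] (3->12, 4->13), giving [12, 13].

[12, 13]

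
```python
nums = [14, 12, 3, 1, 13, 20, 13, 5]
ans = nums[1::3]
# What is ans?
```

nums has length 8. The slice nums[1::3] selects indices [1, 4, 7] (1->12, 4->13, 7->5), giving [12, 13, 5].

[12, 13, 5]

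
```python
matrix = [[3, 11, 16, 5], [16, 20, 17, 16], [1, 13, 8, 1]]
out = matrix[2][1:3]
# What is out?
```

matrix[2] = [1, 13, 8, 1]. matrix[2] has length 4. The slice matrix[2][1:3] selects indices [1, 2] (1->13, 2->8), giving [13, 8].

[13, 8]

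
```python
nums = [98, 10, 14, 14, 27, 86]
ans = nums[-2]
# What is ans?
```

nums has length 6. Negative index -2 maps to positive index 6 + (-2) = 4. nums[4] = 27.

27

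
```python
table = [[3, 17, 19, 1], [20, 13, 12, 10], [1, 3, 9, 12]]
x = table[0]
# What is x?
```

table has 3 rows. Row 0 is [3, 17, 19, 1].

[3, 17, 19, 1]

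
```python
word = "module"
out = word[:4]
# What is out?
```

word has length 6. The slice word[:4] selects indices [0, 1, 2, 3] (0->'m', 1->'o', 2->'d', 3->'u'), giving 'modu'.

'modu'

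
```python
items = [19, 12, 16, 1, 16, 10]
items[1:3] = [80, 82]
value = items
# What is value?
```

items starts as [19, 12, 16, 1, 16, 10] (length 6). The slice items[1:3] covers indices [1, 2] with values [12, 16]. Replacing that slice with [80, 82] (same length) produces [19, 80, 82, 1, 16, 10].

[19, 80, 82, 1, 16, 10]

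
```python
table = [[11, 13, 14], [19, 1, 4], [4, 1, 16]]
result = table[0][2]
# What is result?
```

table[0] = [11, 13, 14]. Taking column 2 of that row yields 14.

14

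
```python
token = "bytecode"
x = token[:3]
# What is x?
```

token has length 8. The slice token[:3] selects indices [0, 1, 2] (0->'b', 1->'y', 2->'t'), giving 'byt'.

'byt'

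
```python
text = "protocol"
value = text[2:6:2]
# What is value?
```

text has length 8. The slice text[2:6:2] selects indices [2, 4] (2->'o', 4->'o'), giving 'oo'.

'oo'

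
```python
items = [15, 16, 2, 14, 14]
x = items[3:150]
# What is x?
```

items has length 5. The slice items[3:150] selects indices [3, 4] (3->14, 4->14), giving [14, 14].

[14, 14]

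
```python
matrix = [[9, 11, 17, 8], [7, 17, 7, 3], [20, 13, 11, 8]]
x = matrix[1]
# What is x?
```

matrix has 3 rows. Row 1 is [7, 17, 7, 3].

[7, 17, 7, 3]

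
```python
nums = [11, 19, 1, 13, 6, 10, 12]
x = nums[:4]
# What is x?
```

nums has length 7. The slice nums[:4] selects indices [0, 1, 2, 3] (0->11, 1->19, 2->1, 3->13), giving [11, 19, 1, 13].

[11, 19, 1, 13]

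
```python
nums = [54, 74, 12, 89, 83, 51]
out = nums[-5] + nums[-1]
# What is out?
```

nums has length 6. Negative index -5 maps to positive index 6 + (-5) = 1. nums[1] = 74.
nums has length 6. Negative index -1 maps to positive index 6 + (-1) = 5. nums[5] = 51.
Sum: 74 + 51 = 125.

125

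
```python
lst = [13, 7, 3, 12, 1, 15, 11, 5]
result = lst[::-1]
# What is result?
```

lst has length 8. The slice lst[::-1] selects indices [7, 6, 5, 4, 3, 2, 1, 0] (7->5, 6->11, 5->15, 4->1, 3->12, 2->3, 1->7, 0->13), giving [5, 11, 15, 1, 12, 3, 7, 13].

[5, 11, 15, 1, 12, 3, 7, 13]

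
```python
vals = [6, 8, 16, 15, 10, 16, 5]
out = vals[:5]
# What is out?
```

vals has length 7. The slice vals[:5] selects indices [0, 1, 2, 3, 4] (0->6, 1->8, 2->16, 3->15, 4->10), giving [6, 8, 16, 15, 10].

[6, 8, 16, 15, 10]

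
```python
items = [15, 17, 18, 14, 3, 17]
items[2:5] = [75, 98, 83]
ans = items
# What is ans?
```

items starts as [15, 17, 18, 14, 3, 17] (length 6). The slice items[2:5] covers indices [2, 3, 4] with values [18, 14, 3]. Replacing that slice with [75, 98, 83] (same length) produces [15, 17, 75, 98, 83, 17].

[15, 17, 75, 98, 83, 17]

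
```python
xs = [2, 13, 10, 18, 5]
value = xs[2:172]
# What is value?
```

xs has length 5. The slice xs[2:172] selects indices [2, 3, 4] (2->10, 3->18, 4->5), giving [10, 18, 5].

[10, 18, 5]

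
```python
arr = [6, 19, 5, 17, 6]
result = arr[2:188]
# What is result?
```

arr has length 5. The slice arr[2:188] selects indices [2, 3, 4] (2->5, 3->17, 4->6), giving [5, 17, 6].

[5, 17, 6]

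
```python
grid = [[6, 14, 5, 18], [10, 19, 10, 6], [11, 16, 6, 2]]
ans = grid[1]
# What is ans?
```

grid has 3 rows. Row 1 is [10, 19, 10, 6].

[10, 19, 10, 6]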